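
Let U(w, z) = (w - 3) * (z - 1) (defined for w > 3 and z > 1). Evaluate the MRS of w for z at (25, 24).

MRS = 23/22

MU_w = (z−1), MU_z = (w−3).
MRS = (z−1)/(w−3).
At (25, 24): MRS = 23/22.
So at (25, 24) the consumer would give up 23/22 units of z for one more unit of w.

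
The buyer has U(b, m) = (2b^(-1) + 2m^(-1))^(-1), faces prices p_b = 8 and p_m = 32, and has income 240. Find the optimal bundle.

b* = 10, m* = 5

For CES with ρ = -1, MRS = (m/b)^2.
Tangency: set MRS = p_b/p_m = 8/32 = 0.25.
So (m/b)^2 = 0.25; taking the square root, m/b = 0.5, i.e. m = 0.5·b.
Substitute into the budget 8·b + 32·m = 240: 24·b = 240, so b* = 10 and m* = 0.5·10 = 5.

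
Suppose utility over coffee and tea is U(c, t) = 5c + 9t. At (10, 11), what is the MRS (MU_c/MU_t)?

MRS = 5/9

MU_c = 5, MU_t = 9, so MRS = 5/9 at every bundle.
At (10, 11): MRS = 5/9.
So at (10, 11) the consumer would give up 5/9 units of t for one more unit of c.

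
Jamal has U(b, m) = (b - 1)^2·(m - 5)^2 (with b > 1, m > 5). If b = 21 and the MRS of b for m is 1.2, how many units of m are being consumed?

m = 29

MU_b = 2·(b−1)·(m−5)^2, MU_m = 2·(b−1)^2·(m−5).
MRS = (m−5)/(b−1).
Substitute b = 21: MRS = (m − 5)/20. Setting this equal to 1.2 gives m − 5 = 1.2·20 = 24, so m = 29.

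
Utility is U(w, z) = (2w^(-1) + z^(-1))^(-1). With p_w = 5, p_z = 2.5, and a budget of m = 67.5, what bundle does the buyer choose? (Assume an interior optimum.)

w* = 9, z* = 9

For CES with ρ = -1, MRS = (2/1)·(z/w)^2.
Tangency: set MRS = p_w/p_z = 5/2.5 = 2.
So (z/w)^2 = 1; taking the square root, z/w = 1, i.e. z = w.
Substitute into the budget 5·w + 2.5·z = 67.5: 7.5·w = 67.5, so w* = 9 and z* = 9.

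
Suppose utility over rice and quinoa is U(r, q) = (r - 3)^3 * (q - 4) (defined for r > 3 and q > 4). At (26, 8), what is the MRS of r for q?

MRS = 12/23

MU_r = 3·(r−3)^2·(q−4), MU_q = (r−3)^3.
MRS = (3/1)·(q−4)/(r−3).
At (26, 8): MRS = 12/23.
So at (26, 8) the consumer would give up 12/23 units of q for one more unit of r.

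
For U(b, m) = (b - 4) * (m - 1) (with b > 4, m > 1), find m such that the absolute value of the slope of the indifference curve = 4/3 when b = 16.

m = 17

MU_b = (m−1), MU_m = (b−4).
MRS = (m−1)/(b−4).
Substitute b = 16: MRS = (m − 1)/12. Setting this equal to 4/3 gives m − 1 = (4/3)·12 = 16, so m = 17.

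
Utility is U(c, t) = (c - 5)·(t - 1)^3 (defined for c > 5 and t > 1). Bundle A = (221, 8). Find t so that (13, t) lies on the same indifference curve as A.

t = 22

U(221, 8) = 74088.
Set U(13, t) = 74088 and solve.
With c = 13: (13 − 5) = 8, so (t − 1)^3 = 74088/8 = 9261.
Taking the cube root (with t > 1): t − 1 = 21, so t = 22.
Check: U(13, 22) = 74088.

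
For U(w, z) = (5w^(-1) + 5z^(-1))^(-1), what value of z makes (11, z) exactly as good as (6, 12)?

z = 44/7

U depends on (w, z) only through S = 5w^(-1) + 5z^(-1), so equal utility means equal S. At (6, 12): S = 1.25.
With w = 11: 5·11^(-1) = 5/11, so 5z^(-1) = 1.25 − 5/11 = 35/44, i.e. z^(-1) = 7/44.
Hence z = 1/(7/44) = 44/7.
Check: U(11, 44/7) = 0.8.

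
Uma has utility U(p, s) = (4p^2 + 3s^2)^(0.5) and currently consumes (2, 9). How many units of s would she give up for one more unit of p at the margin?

MRS = 8/27

For CES with ρ = 2, MRS = (4/3)·(s/p)^(-1).
At (2, 9): MRS = 8/27.
That is, one extra unit of p is worth 8/27 units of s at the margin.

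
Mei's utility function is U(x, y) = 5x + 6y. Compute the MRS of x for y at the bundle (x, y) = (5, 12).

MRS = 5/6

MU_x = 5, MU_y = 6, so MRS = 5/6 at every bundle.
At (5, 12): MRS = 5/6.
The indifference curve has slope −5/6 at this bundle.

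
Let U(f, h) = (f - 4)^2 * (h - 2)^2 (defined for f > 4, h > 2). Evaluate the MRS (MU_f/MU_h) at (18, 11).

MU_f = 2·(f−4)·(h−2)^2, MU_h = 2·(f−4)^2·(h−2).
MRS = (h−2)/(f−4).
At (18, 11): MRS = 9/14.
The indifference curve has slope −9/14 at this bundle.

MRS = 9/14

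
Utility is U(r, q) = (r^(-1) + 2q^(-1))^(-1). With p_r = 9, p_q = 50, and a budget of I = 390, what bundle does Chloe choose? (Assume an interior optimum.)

For CES with ρ = -1, MRS = (1/2)·(q/r)^2.
Tangency: set MRS = p_r/p_q = 9/50.
So (q/r)^2 = 9/25; taking the square root, q/r = 0.6, i.e. q = 0.6·r.
Substitute into the budget 9·r + 50·q = 390: 39·r = 390, so r* = 10 and q* = 0.6·10 = 6.

r* = 10, q* = 6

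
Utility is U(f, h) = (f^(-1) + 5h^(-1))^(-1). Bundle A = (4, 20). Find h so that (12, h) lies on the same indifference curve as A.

h = 12

U depends on (f, h) only through S = f^(-1) + 5h^(-1), so equal utility means equal S. At (4, 20): S = 0.5.
With f = 12: 12^(-1) = 1/12, so 5h^(-1) = 0.5 − 1/12 = 5/12, i.e. h^(-1) = 1/12.
Hence h = 1/(1/12) = 12.
Check: U(12, 12) = 2.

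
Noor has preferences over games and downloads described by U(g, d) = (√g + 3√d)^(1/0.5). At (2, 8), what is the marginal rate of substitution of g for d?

MRS = 2/3

For CES with ρ = 0.5, MRS = (1/3)·√(d/g).
At (2, 8): MRS = 2/3.
The indifference curve has slope −2/3 at this bundle.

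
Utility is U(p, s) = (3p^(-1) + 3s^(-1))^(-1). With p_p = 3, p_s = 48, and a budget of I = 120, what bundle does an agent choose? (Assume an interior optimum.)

p* = 8, s* = 2

For CES with ρ = -1, MRS = (s/p)^2.
Tangency: set MRS = p_p/p_s = 3/48 = 1/16.
So (s/p)^2 = 1/16; taking the square root, s/p = 0.25, i.e. s = 0.25·p.
Substitute into the budget 3·p + 48·s = 120: 15·p = 120, so p* = 8 and s* = 0.25·8 = 2.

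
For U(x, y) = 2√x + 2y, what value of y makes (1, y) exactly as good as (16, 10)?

U(16, 10) = 28.
Set U(1, y) = 28 and solve.
With x = 1: √1 = 1, so 2y = 28 − 2·1 = 26 and y = 13.
Check: U(1, 13) = 28.

y = 13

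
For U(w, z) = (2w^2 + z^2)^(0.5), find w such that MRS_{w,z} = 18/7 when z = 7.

w = 9

For CES with ρ = 2, MRS = (2/1)·(z/w)^(-1).
Setting (2/1)·(7/w)^(-1) = 18/7 gives (7/w)^(-1) = 9/7, so 7/w = 7/9 and w = 9.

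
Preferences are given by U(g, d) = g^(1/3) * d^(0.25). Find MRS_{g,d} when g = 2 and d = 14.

MU_g = 1/3·g^(-2/3)·d^(0.25) and MU_d = 0.25·g^(1/3)·d^(-0.75).
MRS = MU_g/MU_d = (4/3)·d/g.
At (2, 14): MRS = 28/3.
The indifference curve has slope −28/3 at this bundle.

MRS = 28/3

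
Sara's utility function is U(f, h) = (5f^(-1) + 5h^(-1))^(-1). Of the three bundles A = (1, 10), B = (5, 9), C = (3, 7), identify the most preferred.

Evaluate utility at each bundle:
U(A) = 0.182.
U(B) = 0.643.
U(C) = 0.420.
Highest utility is B, so B ≻ C ≻ A.

Bundle B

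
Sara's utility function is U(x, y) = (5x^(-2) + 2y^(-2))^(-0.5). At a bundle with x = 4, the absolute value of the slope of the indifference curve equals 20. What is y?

For CES with ρ = -2, MRS = (5/2)·(y/x)^3.
Setting (5/2)·(y/4)^3 = 20 gives (y/4)^3 = 8, so y/4 = 2 and y = 8.

y = 8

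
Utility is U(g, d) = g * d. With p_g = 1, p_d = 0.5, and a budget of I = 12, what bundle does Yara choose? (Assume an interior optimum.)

MU_g = d and MU_d = g.
MRS = MU_g/MU_d = d/g.
Tangency: set MRS = p_g/p_d = 1/0.5 = 2.
So d/g = 2, i.e. d = 2·g.
Substitute into the budget 1·g + 0.5·d = 12: 2·g = 12, so g* = 6.
Then d* = 2·6 = 12.

g* = 6, d* = 12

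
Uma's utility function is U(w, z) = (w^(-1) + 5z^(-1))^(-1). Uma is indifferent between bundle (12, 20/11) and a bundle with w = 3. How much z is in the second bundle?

U depends on (w, z) only through S = w^(-1) + 5z^(-1), so equal utility means equal S. At (12, 20/11): S = 17/6.
With w = 3: 3^(-1) = 1/3, so 5z^(-1) = 17/6 − 1/3 = 2.5, i.e. z^(-1) = 0.5.
Hence z = 1/0.5 = 2.
Check: U(3, 2) = 0.3529.

z = 2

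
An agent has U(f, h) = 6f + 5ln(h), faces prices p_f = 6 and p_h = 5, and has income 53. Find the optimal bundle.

MU_f = 6, MU_h = 5/h.
MRS = 6 ÷ (5/h).
Tangency: set MRS = p_f/p_h = 6/5 = 1.2.
MRS depends only on h: 1.2·h = 1.2 ⇒ h* = 1.2/1.2 = 1.
From the budget, 6·f = 53 − 5·1 = 48, so f* = 8.

f* = 8, h* = 1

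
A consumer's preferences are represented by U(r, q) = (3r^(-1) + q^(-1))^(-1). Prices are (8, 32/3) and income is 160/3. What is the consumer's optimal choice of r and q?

For CES with ρ = -1, MRS = (3/1)·(q/r)^2.
Tangency: set MRS = p_r/p_q = 8/(32/3) = 0.75.
So (q/r)^2 = 0.25; taking the square root, q/r = 0.5, i.e. q = 0.5·r.
Substitute into the budget 8·r + (32/3)·q = 160/3: (40/3)·r = 160/3, so r* = 4 and q* = 0.5·4 = 2.

r* = 4, q* = 2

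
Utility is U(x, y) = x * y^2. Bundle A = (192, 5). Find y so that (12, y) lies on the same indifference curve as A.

U(192, 5) = 4800.
Set U(12, y) = 4800 and solve.
With x = 12: y^2 = 4800/12 = 400; taking the square root, y = 20.
Check: U(12, 20) = 4800.

y = 20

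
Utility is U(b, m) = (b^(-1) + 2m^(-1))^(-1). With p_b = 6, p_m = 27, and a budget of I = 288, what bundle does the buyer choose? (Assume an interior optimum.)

b* = 12, m* = 8

For CES with ρ = -1, MRS = (1/2)·(m/b)^2.
Tangency: set MRS = p_b/p_m = 6/27 = 2/9.
So (m/b)^2 = 4/9; taking the square root, m/b = 2/3, i.e. m = (2/3)·b.
Substitute into the budget 6·b + 27·m = 288: 24·b = 288, so b* = 12 and m* = (2/3)·12 = 8.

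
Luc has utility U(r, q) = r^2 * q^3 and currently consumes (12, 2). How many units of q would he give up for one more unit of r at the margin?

MRS = 1/9

MU_r = 2·r·q^3 and MU_q = 3·r^2·q^2.
MRS = MU_r/MU_q = (2/3)·q/r.
At (12, 2): MRS = 1/9.
The indifference curve has slope −1/9 at this bundle.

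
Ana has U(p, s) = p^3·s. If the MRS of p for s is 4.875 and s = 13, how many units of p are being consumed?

p = 8

MU_p = 3·p^2·s and MU_s = p^3.
MRS = MU_p/MU_s = (3/1)·s/p.
Substitute s = 13: MRS = 39/p. Setting 39/p = 4.875 gives p = 39/4.875 = 8.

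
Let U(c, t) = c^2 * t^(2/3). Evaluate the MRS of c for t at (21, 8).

MRS = 8/7

MU_c = 2·c·t^(2/3) and MU_t = 2/3·c^2·t^(-1/3).
MRS = MU_c/MU_t = (3)·t/c.
At (21, 8): MRS = 8/7.
So at (21, 8) the consumer would give up 8/7 units of t for one more unit of c.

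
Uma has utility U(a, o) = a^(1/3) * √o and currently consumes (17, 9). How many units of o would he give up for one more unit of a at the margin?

MU_a = 1/3·a^(-2/3)·√o and MU_o = 0.5·a^(1/3)·o^(-0.5).
MRS = MU_a/MU_o = (2/3)·o/a.
At (17, 9): MRS = 6/17.
So at (17, 9) the consumer would give up 6/17 units of o for one more unit of a.

MRS = 6/17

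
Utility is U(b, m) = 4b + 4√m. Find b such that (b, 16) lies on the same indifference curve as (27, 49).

b = 30

U(27, 49) = 136.
Set U(b, 16) = 136 and solve.
With m = 16: √16 = 4, so 4b = 136 − 4·4 = 120 and b = 30.
Check: U(30, 16) = 136.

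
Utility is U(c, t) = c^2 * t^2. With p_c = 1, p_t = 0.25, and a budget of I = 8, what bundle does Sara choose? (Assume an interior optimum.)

MU_c = 2·c·t^2 and MU_t = 2·c^2·t.
MRS = MU_c/MU_t = t/c.
Tangency: set MRS = p_c/p_t = 1/0.25 = 4.
So t/c = 4, i.e. t = 4·c.
Substitute into the budget 1·c + 0.25·t = 8: 2·c = 8, so c* = 4.
Then t* = 4·4 = 16.

c* = 4, t* = 16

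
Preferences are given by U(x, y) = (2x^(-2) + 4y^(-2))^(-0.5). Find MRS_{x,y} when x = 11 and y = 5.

For CES with ρ = -2, MRS = (2/4)·(y/x)^3.
At (11, 5): MRS = 125/2662.
That is, one extra unit of x is worth 125/2662 units of y at the margin.

MRS = 125/2662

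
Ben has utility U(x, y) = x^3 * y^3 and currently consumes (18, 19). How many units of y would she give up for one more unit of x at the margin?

MU_x = 3·x^2·y^3 and MU_y = 3·x^3·y^2.
MRS = MU_x/MU_y = y/x.
At (18, 19): MRS = 19/18.
The indifference curve has slope −19/18 at this bundle.

MRS = 19/18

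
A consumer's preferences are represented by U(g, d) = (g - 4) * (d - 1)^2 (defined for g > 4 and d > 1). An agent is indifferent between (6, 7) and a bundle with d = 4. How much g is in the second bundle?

g = 12

U(6, 7) = 72.
Set U(g, 4) = 72 and solve.
With d = 4: (4 − 1)^2 = 9, so (g − 4) = 72/9 = 8.
So g = 4 + 8 = 12.
Check: U(12, 4) = 72.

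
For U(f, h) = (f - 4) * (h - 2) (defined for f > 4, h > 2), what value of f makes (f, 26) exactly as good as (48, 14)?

U(48, 14) = 528.
Set U(f, 26) = 528 and solve.
With h = 26: (26 − 2) = 24, so (f − 4) = 528/24 = 22.
So f = 4 + 22 = 26.
Check: U(26, 26) = 528.

f = 26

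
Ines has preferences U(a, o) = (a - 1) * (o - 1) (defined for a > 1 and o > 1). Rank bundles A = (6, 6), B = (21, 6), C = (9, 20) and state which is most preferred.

Bundle C

Evaluate utility at each bundle:
U(A) = 25.
U(B) = 100.
U(C) = 152.
Highest utility is C, so C ≻ B ≻ A.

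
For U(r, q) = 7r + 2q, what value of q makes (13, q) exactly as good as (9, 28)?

U(9, 28) = 119.
Set U(13, q) = 119 and solve.
7·13 + 2q = 119 ⇒ 2q = 28 ⇒ q = 14.
Check: U(13, 14) = 119.

q = 14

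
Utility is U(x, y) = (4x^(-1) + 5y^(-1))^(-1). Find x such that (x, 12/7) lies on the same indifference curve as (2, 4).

U depends on (x, y) only through S = 4x^(-1) + 5y^(-1), so equal utility means equal S. At (2, 4): S = 3.25.
With y = 12/7: 5·(12/7)^(-1) = 35/12, so 4x^(-1) = 3.25 − 35/12 = 1/3, i.e. x^(-1) = 1/12.
Hence x = 1/(1/12) = 12.
Check: U(12, 12/7) = 0.3077.

x = 12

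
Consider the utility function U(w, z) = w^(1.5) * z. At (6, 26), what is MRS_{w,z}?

MU_w = 1.5·√w·z and MU_z = w^(1.5).
MRS = MU_w/MU_z = (1.5)·z/w.
At (6, 26): MRS = 6.5.
That is, one extra unit of w is worth 6.5 units of z at the margin.

MRS = 6.5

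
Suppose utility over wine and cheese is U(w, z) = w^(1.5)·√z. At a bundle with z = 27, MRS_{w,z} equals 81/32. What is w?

MU_w = 1.5·√w·√z and MU_z = 0.5·w^(1.5)·z^(-0.5).
MRS = MU_w/MU_z = (3)·z/w.
Substitute z = 27: MRS = 81/w. Setting 81/w = 81/32 gives w = 81/(81/32) = 32.

w = 32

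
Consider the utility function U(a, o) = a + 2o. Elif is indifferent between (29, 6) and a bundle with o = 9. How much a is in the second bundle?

U(29, 6) = 41.
Set U(a, 9) = 41 and solve.
a + 2·9 = 41 ⇒ a = 23 ⇒ a = 23.
Check: U(23, 9) = 41.

a = 23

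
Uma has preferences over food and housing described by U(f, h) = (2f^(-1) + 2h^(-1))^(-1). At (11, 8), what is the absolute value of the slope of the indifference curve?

MRS = 64/121

For CES with ρ = -1, MRS = (h/f)^2.
At (11, 8): MRS = 64/121.
The indifference curve has slope −64/121 at this bundle.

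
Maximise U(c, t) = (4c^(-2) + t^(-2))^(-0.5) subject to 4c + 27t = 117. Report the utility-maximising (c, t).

For CES with ρ = -2, MRS = (4/1)·(t/c)^3.
Tangency: set MRS = p_c/p_t = 4/27.
So (t/c)^3 = 1/27; taking the cube root, t/c = 1/3, i.e. t = (1/3)·c.
Substitute into the budget 4·c + 27·t = 117: 13·c = 117, so c* = 9 and t* = (1/3)·9 = 3.

c* = 9, t* = 3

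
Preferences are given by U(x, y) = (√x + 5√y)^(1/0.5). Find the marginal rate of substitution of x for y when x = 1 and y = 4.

MRS = 0.4

For CES with ρ = 0.5, MRS = (1/5)·√(y/x).
At (1, 4): MRS = 0.4.
That is, one extra unit of x is worth 0.4 units of y at the margin.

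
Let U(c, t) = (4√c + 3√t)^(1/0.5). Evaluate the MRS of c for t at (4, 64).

MRS = 16/3

For CES with ρ = 0.5, MRS = (4/3)·√(t/c).
At (4, 64): MRS = 16/3.
That is, one extra unit of c is worth 16/3 units of t at the margin.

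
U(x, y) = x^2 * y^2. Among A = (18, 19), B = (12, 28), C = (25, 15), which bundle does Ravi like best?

Evaluate utility at each bundle:
U(A) = 116964.
U(B) = 112896.
U(C) = 140625.
Highest utility is C, so C ≻ A ≻ B.

Bundle C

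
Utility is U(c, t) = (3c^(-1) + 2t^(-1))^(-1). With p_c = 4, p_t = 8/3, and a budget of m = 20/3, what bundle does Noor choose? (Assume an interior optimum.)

c* = 1, t* = 1

For CES with ρ = -1, MRS = (3/2)·(t/c)^2.
Tangency: set MRS = p_c/p_t = 4/(8/3) = 1.5.
So (t/c)^2 = 1; taking the square root, t/c = 1, i.e. t = c.
Substitute into the budget 4·c + (8/3)·t = 20/3: (20/3)·c = 20/3, so c* = 1 and t* = 1.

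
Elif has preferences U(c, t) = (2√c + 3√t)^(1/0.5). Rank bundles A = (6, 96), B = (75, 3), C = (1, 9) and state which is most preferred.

Bundle A

Evaluate utility at each bundle:
U(A) = 1176.000.
U(B) = 507.000.
U(C) = 121.000.
Highest utility is A, so A ≻ B ≻ C.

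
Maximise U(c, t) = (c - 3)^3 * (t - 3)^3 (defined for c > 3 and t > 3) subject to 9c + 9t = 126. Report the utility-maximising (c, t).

MU_c = 3·(c−3)^2·(t−3)^3, MU_t = 3·(c−3)^3·(t−3)^2.
MRS = (t−3)/(c−3).
Tangency: set MRS = p_c/p_t = 9/9 = 1.
So (t − 3)/(c − 3) = 1, i.e. (t − 3) = (c − 3).
Rewrite the budget in excess-of-subsistence terms: 9·(c − 3) + 9·(t − 3) = 126 − 9·3 − 9·3 = 72.
Substituting, 18·(c − 3) = 72, so c − 3 = 4 and c* = 7.
Then t − 3 = 4, so t* = 7.

c* = 7, t* = 7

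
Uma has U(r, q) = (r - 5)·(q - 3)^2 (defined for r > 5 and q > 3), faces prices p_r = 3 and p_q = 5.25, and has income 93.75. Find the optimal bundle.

r* = 12, q* = 11

MU_r = (q−3)^2, MU_q = 2·(r−5)·(q−3).
MRS = (1/2)·(q−3)/(r−5).
Tangency: set MRS = p_r/p_q = 3/5.25 = 4/7.
So (1/2)·(q − 3)/(r − 5) = 4/7, i.e. (q − 3) = (8/7)·(r − 5).
Rewrite the budget in excess-of-subsistence terms: 3·(r − 5) + 5.25·(q − 3) = 93.75 − 3·5 − 5.25·3 = 63.
Substituting, 9·(r − 5) = 63, so r − 5 = 7 and r* = 12.
Then q − 3 = (8/7)·7 = 8, so q* = 11.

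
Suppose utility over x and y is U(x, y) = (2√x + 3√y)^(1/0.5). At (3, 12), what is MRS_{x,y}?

For CES with ρ = 0.5, MRS = (2/3)·√(y/x).
At (3, 12): MRS = 4/3.
That is, one extra unit of x is worth 4/3 units of y at the margin.

MRS = 4/3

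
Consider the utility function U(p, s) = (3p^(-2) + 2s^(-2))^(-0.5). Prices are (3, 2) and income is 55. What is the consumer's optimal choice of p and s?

p* = 11, s* = 11

For CES with ρ = -2, MRS = (3/2)·(s/p)^3.
Tangency: set MRS = p_p/p_s = 3/2 = 1.5.
So (s/p)^3 = 1; taking the cube root, s/p = 1, i.e. s = p.
Substitute into the budget 3·p + 2·s = 55: 5·p = 55, so p* = 11 and s* = 11.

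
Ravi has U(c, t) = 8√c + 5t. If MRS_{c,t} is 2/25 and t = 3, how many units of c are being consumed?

c = 100

MU_c = 8/(2√c), MU_t = 5.
MRS = 8/(2√c) ÷ 5.
MRS depends only on c: 0.8/√c = 2/25 ⇒ √c = 0.8/(2/25) = 10 ⇒ c = 100.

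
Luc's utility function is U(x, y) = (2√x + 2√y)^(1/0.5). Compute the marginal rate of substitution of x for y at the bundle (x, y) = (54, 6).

MRS = 1/3

For CES with ρ = 0.5, MRS = √(y/x).
At (54, 6): MRS = 1/3.
The indifference curve has slope −1/3 at this bundle.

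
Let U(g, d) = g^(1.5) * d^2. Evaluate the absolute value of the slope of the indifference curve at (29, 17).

MRS = 51/116

MU_g = 1.5·√g·d^2 and MU_d = 2·g^(1.5)·d.
MRS = MU_g/MU_d = (0.75)·d/g.
At (29, 17): MRS = 51/116.
The indifference curve has slope −51/116 at this bundle.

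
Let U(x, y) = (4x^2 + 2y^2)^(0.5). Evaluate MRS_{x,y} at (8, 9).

For CES with ρ = 2, MRS = (4/2)·(y/x)^(-1).
At (8, 9): MRS = 16/9.
The indifference curve has slope −16/9 at this bundle.

MRS = 16/9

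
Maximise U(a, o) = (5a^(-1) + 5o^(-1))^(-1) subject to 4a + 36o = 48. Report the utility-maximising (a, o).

For CES with ρ = -1, MRS = (o/a)^2.
Tangency: set MRS = p_a/p_o = 4/36 = 1/9.
So (o/a)^2 = 1/9; taking the square root, o/a = 1/3, i.e. o = (1/3)·a.
Substitute into the budget 4·a + 36·o = 48: 16·a = 48, so a* = 3 and o* = (1/3)·3 = 1.

a* = 3, o* = 1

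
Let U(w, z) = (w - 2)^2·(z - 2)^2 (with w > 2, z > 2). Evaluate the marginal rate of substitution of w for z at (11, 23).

MU_w = 2·(w−2)·(z−2)^2, MU_z = 2·(w−2)^2·(z−2).
MRS = (z−2)/(w−2).
At (11, 23): MRS = 7/3.
So at (11, 23) the consumer would give up 7/3 units of z for one more unit of w.

MRS = 7/3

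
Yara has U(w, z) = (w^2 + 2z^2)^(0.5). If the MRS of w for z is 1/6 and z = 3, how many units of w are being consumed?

For CES with ρ = 2, MRS = (1/2)·(z/w)^(-1).
Setting (1/2)·(3/w)^(-1) = 1/6 gives (3/w)^(-1) = 1/3, so 3/w = 3 and w = 1.

w = 1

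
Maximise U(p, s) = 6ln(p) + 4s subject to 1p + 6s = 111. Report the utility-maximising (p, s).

p* = 9, s* = 17

MU_p = 6/p, MU_s = 4.
MRS = 6/p ÷ 4.
Tangency: set MRS = p_p/p_s = 1/6.
MRS depends only on p: 1.5/p = 1/6 ⇒ p* = 1.5/(1/6) = 9.
From the budget, 6·s = 111 − 1·9 = 102, so s* = 17.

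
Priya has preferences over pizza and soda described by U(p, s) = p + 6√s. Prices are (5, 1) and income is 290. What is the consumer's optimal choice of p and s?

MU_p = 1, MU_s = 6/(2√s).
MRS = 1 ÷ (6/(2√s)).
Tangency: set MRS = p_p/p_s = 5/1 = 5.
MRS depends only on s: (1/3)·√s = 5 ⇒ √s = 5/(1/3) = 15 ⇒ s* = 225.
From the budget, 5·p = 290 − 1·225 = 65, so p* = 13.

p* = 13, s* = 225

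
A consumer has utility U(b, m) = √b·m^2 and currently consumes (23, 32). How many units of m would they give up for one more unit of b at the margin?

MRS = 8/23

MU_b = 0.5·b^(-0.5)·m^2 and MU_m = 2·√b·m.
MRS = MU_b/MU_m = (0.25)·m/b.
At (23, 32): MRS = 8/23.
So at (23, 32) the consumer would give up 8/23 units of m for one more unit of b.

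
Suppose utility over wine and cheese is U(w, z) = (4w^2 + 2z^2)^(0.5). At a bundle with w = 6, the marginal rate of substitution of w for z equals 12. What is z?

z = 1

For CES with ρ = 2, MRS = (4/2)·(z/w)^(-1).
Setting (4/2)·(z/6)^(-1) = 12 gives (z/6)^(-1) = 6, so z/6 = 1/6 and z = 1.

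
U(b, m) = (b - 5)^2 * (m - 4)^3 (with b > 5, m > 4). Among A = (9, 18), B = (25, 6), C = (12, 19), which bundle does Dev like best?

Bundle C

Evaluate utility at each bundle:
U(A) = 43904.
U(B) = 3200.
U(C) = 165375.
Highest utility is C, so C ≻ A ≻ B.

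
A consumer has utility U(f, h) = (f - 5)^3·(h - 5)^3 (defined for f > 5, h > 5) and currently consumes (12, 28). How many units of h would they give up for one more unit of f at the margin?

MRS = 23/7

MU_f = 3·(f−5)^2·(h−5)^3, MU_h = 3·(f−5)^3·(h−5)^2.
MRS = (h−5)/(f−5).
At (12, 28): MRS = 23/7.
The indifference curve has slope −23/7 at this bundle.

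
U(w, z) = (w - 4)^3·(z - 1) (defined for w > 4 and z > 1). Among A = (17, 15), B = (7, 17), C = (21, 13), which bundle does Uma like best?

Evaluate utility at each bundle:
U(A) = 30758.
U(B) = 432.
U(C) = 58956.
Highest utility is C, so C ≻ A ≻ B.

Bundle C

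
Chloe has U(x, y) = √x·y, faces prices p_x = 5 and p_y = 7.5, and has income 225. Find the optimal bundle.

x* = 15, y* = 20

MU_x = 0.5·x^(-0.5)·y and MU_y = √x.
MRS = MU_x/MU_y = (0.5)·y/x.
Tangency: set MRS = p_x/p_y = 5/7.5 = 2/3.
So (0.5)·y/x = 2/3, i.e. y = (4/3)·x.
Substitute into the budget 5·x + 7.5·y = 225: 15·x = 225, so x* = 15.
Then y* = (4/3)·15 = 20.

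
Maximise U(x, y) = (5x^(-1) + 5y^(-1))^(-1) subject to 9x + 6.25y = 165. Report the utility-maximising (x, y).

x* = 10, y* = 12

For CES with ρ = -1, MRS = (y/x)^2.
Tangency: set MRS = p_x/p_y = 9/6.25 = 36/25.
So (y/x)^2 = 36/25; taking the square root, y/x = 1.2, i.e. y = 1.2·x.
Substitute into the budget 9·x + 6.25·y = 165: 16.5·x = 165, so x* = 10 and y* = 1.2·10 = 12.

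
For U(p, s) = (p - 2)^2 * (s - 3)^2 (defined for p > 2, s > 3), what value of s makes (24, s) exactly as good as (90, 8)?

U(90, 8) = 193600.
Set U(24, s) = 193600 and solve.
With p = 24: (24 − 2)^2 = 484, so (s − 3)^2 = 193600/484 = 400.
Taking the square root (with s > 3): s − 3 = 20, so s = 23.
Check: U(24, 23) = 193600.

s = 23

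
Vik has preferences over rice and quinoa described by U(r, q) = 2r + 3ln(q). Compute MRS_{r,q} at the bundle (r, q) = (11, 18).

MRS = 12

MU_r = 2, MU_q = 3/q.
MRS = 2 ÷ (3/q).
At (11, 18): MRS = 12.
The indifference curve has slope −12 at this bundle.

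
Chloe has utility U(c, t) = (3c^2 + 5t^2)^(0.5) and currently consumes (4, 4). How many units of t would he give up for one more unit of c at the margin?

MRS = 0.6

For CES with ρ = 2, MRS = (3/5)·(t/c)^(-1).
At (4, 4): MRS = 0.6.
The indifference curve has slope −0.6 at this bundle.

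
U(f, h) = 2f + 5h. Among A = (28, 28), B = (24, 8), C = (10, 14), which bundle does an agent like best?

Bundle A

Evaluate utility at each bundle:
U(A) = 196.
U(B) = 88.
U(C) = 90.
Highest utility is A, so A ≻ C ≻ B.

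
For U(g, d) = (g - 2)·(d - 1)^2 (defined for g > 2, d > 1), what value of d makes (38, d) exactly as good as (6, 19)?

U(6, 19) = 1296.
Set U(38, d) = 1296 and solve.
With g = 38: (38 − 2) = 36, so (d − 1)^2 = 1296/36 = 36.
Taking the square root (with d > 1): d − 1 = 6, so d = 7.
Check: U(38, 7) = 1296.

d = 7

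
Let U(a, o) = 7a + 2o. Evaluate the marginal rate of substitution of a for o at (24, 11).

MU_a = 7, MU_o = 2, so MRS = 7/2 = 3.5 at every bundle.
At (24, 11): MRS = 3.5.
That is, one extra unit of a is worth 3.5 units of o at the margin.

MRS = 3.5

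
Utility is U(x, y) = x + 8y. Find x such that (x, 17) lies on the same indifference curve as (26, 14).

x = 2

U(26, 14) = 138.
Set U(x, 17) = 138 and solve.
x + 8·17 = 138 ⇒ x = 2 ⇒ x = 2.
Check: U(2, 17) = 138.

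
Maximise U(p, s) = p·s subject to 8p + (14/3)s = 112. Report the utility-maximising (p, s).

p* = 7, s* = 12

MU_p = s and MU_s = p.
MRS = MU_p/MU_s = s/p.
Tangency: set MRS = p_p/p_s = 8/(14/3) = 12/7.
So s/p = 12/7, i.e. s = (12/7)·p.
Substitute into the budget 8·p + (14/3)·s = 112: 16·p = 112, so p* = 7.
Then s* = (12/7)·7 = 12.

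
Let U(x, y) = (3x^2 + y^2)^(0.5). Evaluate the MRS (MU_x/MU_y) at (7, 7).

MRS = 3

For CES with ρ = 2, MRS = (3/1)·(y/x)^(-1).
At (7, 7): MRS = 3.
The indifference curve has slope −3 at this bundle.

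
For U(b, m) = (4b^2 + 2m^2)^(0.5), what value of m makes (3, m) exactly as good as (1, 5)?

U depends on (b, m) only through S = 4b^2 + 2m^2, so equal utility means equal S. At (1, 5): S = 54.
With b = 3: 4·3^2 = 36, so 2m^2 = 54 − 36 = 18, i.e. m^2 = 9.
Hence m = √9 = 3.
Check: U(3, 3) = 7.3485.

m = 3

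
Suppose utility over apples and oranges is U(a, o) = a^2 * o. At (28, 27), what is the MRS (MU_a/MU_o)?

MU_a = 2·a·o and MU_o = a^2.
MRS = MU_a/MU_o = (2/1)·o/a.
At (28, 27): MRS = 27/14.
So at (28, 27) the consumer would give up 27/14 units of o for one more unit of a.

MRS = 27/14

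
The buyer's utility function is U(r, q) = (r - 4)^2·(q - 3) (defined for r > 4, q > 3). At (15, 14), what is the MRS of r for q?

MRS = 2

MU_r = 2·(r−4)·(q−3), MU_q = (r−4)^2.
MRS = (2/1)·(q−3)/(r−4).
At (15, 14): MRS = 2.
The indifference curve has slope −2 at this bundle.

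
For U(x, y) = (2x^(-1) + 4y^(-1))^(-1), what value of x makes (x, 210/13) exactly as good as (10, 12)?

U depends on (x, y) only through S = 2x^(-1) + 4y^(-1), so equal utility means equal S. At (10, 12): S = 8/15.
With y = 210/13: 4·(210/13)^(-1) = 26/105, so 2x^(-1) = 8/15 − 26/105 = 2/7, i.e. x^(-1) = 1/7.
Hence x = 1/(1/7) = 7.
Check: U(7, 210/13) = 1.875.

x = 7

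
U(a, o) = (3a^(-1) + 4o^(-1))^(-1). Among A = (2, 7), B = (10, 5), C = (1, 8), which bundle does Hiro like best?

Evaluate utility at each bundle:
U(A) = 0.483.
U(B) = 0.909.
U(C) = 0.286.
Highest utility is B, so B ≻ A ≻ C.

Bundle B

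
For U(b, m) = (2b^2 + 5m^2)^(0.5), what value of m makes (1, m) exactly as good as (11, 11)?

m = 13

U depends on (b, m) only through S = 2b^2 + 5m^2, so equal utility means equal S. At (11, 11): S = 847.
With b = 1: 2·1^2 = 2, so 5m^2 = 847 − 2 = 845, i.e. m^2 = 169.
Hence m = √169 = 13.
Check: U(1, 13) = 29.1033.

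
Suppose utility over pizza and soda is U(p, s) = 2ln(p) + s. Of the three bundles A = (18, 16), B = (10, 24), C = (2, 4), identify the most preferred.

Bundle B

Evaluate utility at each bundle:
U(A) = 21.781.
U(B) = 28.605.
U(C) = 5.386.
Highest utility is B, so B ≻ A ≻ C.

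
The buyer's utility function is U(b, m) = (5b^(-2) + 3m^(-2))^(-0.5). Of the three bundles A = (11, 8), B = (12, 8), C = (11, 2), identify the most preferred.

Evaluate utility at each bundle:
U(A) = 3.367.
U(B) = 3.501.
U(C) = 1.124.
Highest utility is B, so B ≻ A ≻ C.

Bundle B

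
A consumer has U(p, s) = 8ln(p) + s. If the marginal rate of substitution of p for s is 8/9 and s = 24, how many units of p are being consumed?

MU_p = 8/p, MU_s = 1.
MRS = 8/p ÷ 1.
MRS depends only on p: 8/p = 8/9 ⇒ p = 8/(8/9) = 9.

p = 9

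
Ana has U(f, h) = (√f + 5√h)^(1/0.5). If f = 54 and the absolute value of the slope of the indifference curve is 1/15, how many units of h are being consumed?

h = 6

For CES with ρ = 0.5, MRS = (1/5)·√(h/f).
Setting (1/5)·√(h/54) = 1/15 gives √(h/54) = 1/3, so h/54 = 1/9 and h = 6.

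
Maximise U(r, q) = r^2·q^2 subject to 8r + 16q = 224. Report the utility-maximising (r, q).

MU_r = 2·r·q^2 and MU_q = 2·r^2·q.
MRS = MU_r/MU_q = q/r.
Tangency: set MRS = p_r/p_q = 8/16 = 0.5.
So q/r = 0.5, i.e. q = 0.5·r.
Substitute into the budget 8·r + 16·q = 224: 16·r = 224, so r* = 14.
Then q* = 0.5·14 = 7.

r* = 14, q* = 7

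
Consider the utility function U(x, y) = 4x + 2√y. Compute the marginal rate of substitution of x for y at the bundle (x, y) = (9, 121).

MU_x = 4, MU_y = 2/(2√y).
MRS = 4 ÷ (2/(2√y)).
At (9, 121): MRS = 44.
That is, one extra unit of x is worth 44 units of y at the margin.

MRS = 44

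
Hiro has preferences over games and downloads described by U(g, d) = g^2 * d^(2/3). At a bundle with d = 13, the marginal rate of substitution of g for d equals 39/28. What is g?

MU_g = 2·g·d^(2/3) and MU_d = 2/3·g^2·d^(-1/3).
MRS = MU_g/MU_d = (3)·d/g.
Substitute d = 13: MRS = 39/g. Setting 39/g = 39/28 gives g = 39/(39/28) = 28.

g = 28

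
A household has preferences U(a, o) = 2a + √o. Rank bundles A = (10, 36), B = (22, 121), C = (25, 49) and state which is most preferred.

Bundle C

Evaluate utility at each bundle:
U(A) = 26.000.
U(B) = 55.000.
U(C) = 57.000.
Highest utility is C, so C ≻ B ≻ A.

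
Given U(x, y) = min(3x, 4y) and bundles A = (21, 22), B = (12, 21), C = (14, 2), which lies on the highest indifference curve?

Evaluate utility at each bundle:
U(A) = 63.
U(B) = 36.
U(C) = 8.
Highest utility is A, so A ≻ B ≻ C.

Bundle A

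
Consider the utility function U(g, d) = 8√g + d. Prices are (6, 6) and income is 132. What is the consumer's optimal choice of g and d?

MU_g = 8/(2√g), MU_d = 1.
MRS = 8/(2√g) ÷ 1.
Tangency: set MRS = p_g/p_d = 6/6 = 1.
MRS depends only on g: 4/√g = 1 ⇒ √g = 4/1 = 4 ⇒ g* = 16.
From the budget, 6·d = 132 − 6·16 = 36, so d* = 6.

g* = 16, d* = 6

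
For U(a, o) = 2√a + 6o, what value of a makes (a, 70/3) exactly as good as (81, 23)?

U(81, 23) = 156.
Set U(a, 70/3) = 156 and solve.
With o = 70/3: 2√a = 156 − 6·70/3 = 16, so √a = 8 and a = 64.
Check: U(64, 70/3) = 156.

a = 64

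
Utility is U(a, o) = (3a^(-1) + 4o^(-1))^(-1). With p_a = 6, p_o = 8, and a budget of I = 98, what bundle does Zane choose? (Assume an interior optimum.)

For CES with ρ = -1, MRS = (3/4)·(o/a)^2.
Tangency: set MRS = p_a/p_o = 6/8 = 0.75.
So (o/a)^2 = 1; taking the square root, o/a = 1, i.e. o = a.
Substitute into the budget 6·a + 8·o = 98: 14·a = 98, so a* = 7 and o* = 7.

a* = 7, o* = 7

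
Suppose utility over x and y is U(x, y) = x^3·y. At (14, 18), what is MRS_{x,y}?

MRS = 27/7

MU_x = 3·x^2·y and MU_y = x^3.
MRS = MU_x/MU_y = (3/1)·y/x.
At (14, 18): MRS = 27/7.
That is, one extra unit of x is worth 27/7 units of y at the margin.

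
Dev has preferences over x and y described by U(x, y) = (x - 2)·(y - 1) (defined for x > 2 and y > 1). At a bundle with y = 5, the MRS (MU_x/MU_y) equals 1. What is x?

x = 6

MU_x = (y−1), MU_y = (x−2).
MRS = (y−1)/(x−2).
Substitute y = 5: MRS = 4/(x − 2). Setting this equal to 1 gives x − 2 = 4/1 = 4, so x = 6.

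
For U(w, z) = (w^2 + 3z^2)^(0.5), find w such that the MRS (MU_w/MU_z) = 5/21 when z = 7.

w = 5

For CES with ρ = 2, MRS = (1/3)·(z/w)^(-1).
Setting (1/3)·(7/w)^(-1) = 5/21 gives (7/w)^(-1) = 5/7, so 7/w = 1.4 and w = 5.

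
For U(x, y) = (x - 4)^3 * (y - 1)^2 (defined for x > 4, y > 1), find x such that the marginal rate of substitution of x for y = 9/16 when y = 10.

MU_x = 3·(x−4)^2·(y−1)^2, MU_y = 2·(x−4)^3·(y−1).
MRS = (3/2)·(y−1)/(x−4).
Substitute y = 10: MRS = 13.5/(x − 4). Setting this equal to 9/16 gives x − 4 = 13.5/(9/16) = 24, so x = 28.

x = 28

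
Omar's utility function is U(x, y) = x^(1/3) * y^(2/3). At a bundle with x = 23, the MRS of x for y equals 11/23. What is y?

MU_x = 1/3·x^(-2/3)·y^(2/3) and MU_y = 2/3·x^(1/3)·y^(-1/3).
MRS = MU_x/MU_y = (0.5)·y/x.
Substitute x = 23: MRS = y/46. Setting y/46 = 11/23 gives y = (11/23)·46 = 22.

y = 22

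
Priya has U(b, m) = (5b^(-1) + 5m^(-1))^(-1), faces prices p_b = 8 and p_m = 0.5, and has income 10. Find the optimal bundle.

For CES with ρ = -1, MRS = (m/b)^2.
Tangency: set MRS = p_b/p_m = 8/0.5 = 16.
So (m/b)^2 = 16; taking the square root, m/b = 4, i.e. m = 4·b.
Substitute into the budget 8·b + 0.5·m = 10: 10·b = 10, so b* = 1 and m* = 4·1 = 4.

b* = 1, m* = 4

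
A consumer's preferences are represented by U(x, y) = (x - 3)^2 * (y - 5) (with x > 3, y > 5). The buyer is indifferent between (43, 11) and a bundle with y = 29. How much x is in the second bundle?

x = 23

U(43, 11) = 9600.
Set U(x, 29) = 9600 and solve.
With y = 29: (29 − 5) = 24, so (x − 3)^2 = 9600/24 = 400.
Taking the square root (with x > 3): x − 3 = 20, so x = 23.
Check: U(23, 29) = 9600.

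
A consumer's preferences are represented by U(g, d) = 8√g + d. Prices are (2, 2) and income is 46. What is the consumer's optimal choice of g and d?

MU_g = 8/(2√g), MU_d = 1.
MRS = 8/(2√g) ÷ 1.
Tangency: set MRS = p_g/p_d = 2/2 = 1.
MRS depends only on g: 4/√g = 1 ⇒ √g = 4/1 = 4 ⇒ g* = 16.
From the budget, 2·d = 46 − 2·16 = 14, so d* = 7.

g* = 16, d* = 7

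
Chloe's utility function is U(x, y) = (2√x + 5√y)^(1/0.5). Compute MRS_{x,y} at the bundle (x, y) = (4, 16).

MRS = 0.8

For CES with ρ = 0.5, MRS = (2/5)·√(y/x).
At (4, 16): MRS = 0.8.
The indifference curve has slope −0.8 at this bundle.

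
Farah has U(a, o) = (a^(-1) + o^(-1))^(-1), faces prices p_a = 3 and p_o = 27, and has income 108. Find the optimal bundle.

a* = 9, o* = 3

For CES with ρ = -1, MRS = (o/a)^2.
Tangency: set MRS = p_a/p_o = 3/27 = 1/9.
So (o/a)^2 = 1/9; taking the square root, o/a = 1/3, i.e. o = (1/3)·a.
Substitute into the budget 3·a + 27·o = 108: 12·a = 108, so a* = 9 and o* = (1/3)·9 = 3.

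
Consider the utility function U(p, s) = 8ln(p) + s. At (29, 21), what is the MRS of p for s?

MU_p = 8/p, MU_s = 1.
MRS = 8/p ÷ 1.
At (29, 21): MRS = 8/29.
The indifference curve has slope −8/29 at this bundle.

MRS = 8/29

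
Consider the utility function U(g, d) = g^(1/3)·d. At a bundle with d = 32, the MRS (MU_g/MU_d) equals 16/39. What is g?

MU_g = 1/3·g^(-2/3)·d and MU_d = g^(1/3).
MRS = MU_g/MU_d = (1/3)·d/g.
Substitute d = 32: MRS = (32/3)/g. Setting (32/3)/g = 16/39 gives g = (32/3)/(16/39) = 26.

g = 26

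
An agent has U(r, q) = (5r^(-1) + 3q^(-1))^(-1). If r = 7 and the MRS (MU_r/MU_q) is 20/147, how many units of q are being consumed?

q = 2

For CES with ρ = -1, MRS = (5/3)·(q/r)^2.
Setting (5/3)·(q/7)^2 = 20/147 gives (q/7)^2 = 4/49, so q/7 = 2/7 and q = 2.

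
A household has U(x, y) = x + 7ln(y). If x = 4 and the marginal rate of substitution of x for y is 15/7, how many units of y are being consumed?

MU_x = 1, MU_y = 7/y.
MRS = 1 ÷ (7/y).
MRS depends only on y: (1/7)·y = 15/7 ⇒ y = (15/7)/(1/7) = 15.

y = 15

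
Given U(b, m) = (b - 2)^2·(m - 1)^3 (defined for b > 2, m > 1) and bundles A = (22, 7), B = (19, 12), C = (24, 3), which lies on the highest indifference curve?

Evaluate utility at each bundle:
U(A) = 86400.
U(B) = 384659.
U(C) = 3872.
Highest utility is B, so B ≻ A ≻ C.

Bundle B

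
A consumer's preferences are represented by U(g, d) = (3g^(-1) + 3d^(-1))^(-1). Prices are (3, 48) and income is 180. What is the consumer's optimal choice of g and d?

g* = 12, d* = 3

For CES with ρ = -1, MRS = (d/g)^2.
Tangency: set MRS = p_g/p_d = 3/48 = 1/16.
So (d/g)^2 = 1/16; taking the square root, d/g = 0.25, i.e. d = 0.25·g.
Substitute into the budget 3·g + 48·d = 180: 15·g = 180, so g* = 12 and d* = 0.25·12 = 3.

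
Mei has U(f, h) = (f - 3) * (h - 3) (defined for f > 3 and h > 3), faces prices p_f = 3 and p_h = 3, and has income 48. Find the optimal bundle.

f* = 8, h* = 8

MU_f = (h−3), MU_h = (f−3).
MRS = (h−3)/(f−3).
Tangency: set MRS = p_f/p_h = 3/3 = 1.
So (h − 3)/(f − 3) = 1, i.e. (h − 3) = (f − 3).
Rewrite the budget in excess-of-subsistence terms: 3·(f − 3) + 3·(h − 3) = 48 − 3·3 − 3·3 = 30.
Substituting, 6·(f − 3) = 30, so f − 3 = 5 and f* = 8.
Then h − 3 = 5, so h* = 8.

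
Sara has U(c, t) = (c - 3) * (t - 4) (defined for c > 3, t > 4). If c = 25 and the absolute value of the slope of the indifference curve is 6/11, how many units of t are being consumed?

t = 16

MU_c = (t−4), MU_t = (c−3).
MRS = (t−4)/(c−3).
Substitute c = 25: MRS = (t − 4)/22. Setting this equal to 6/11 gives t − 4 = (6/11)·22 = 12, so t = 16.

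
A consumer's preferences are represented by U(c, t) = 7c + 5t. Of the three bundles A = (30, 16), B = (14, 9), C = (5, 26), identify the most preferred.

Evaluate utility at each bundle:
U(A) = 290.
U(B) = 143.
U(C) = 165.
Highest utility is A, so A ≻ C ≻ B.

Bundle A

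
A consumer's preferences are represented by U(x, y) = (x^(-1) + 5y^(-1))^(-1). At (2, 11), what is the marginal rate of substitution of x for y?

For CES with ρ = -1, MRS = (1/5)·(y/x)^2.
At (2, 11): MRS = 6.05.
That is, one extra unit of x is worth 6.05 units of y at the margin.

MRS = 6.05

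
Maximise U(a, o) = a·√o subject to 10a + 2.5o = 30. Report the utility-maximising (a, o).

MU_a = √o and MU_o = 0.5·a·o^(-0.5).
MRS = MU_a/MU_o = (2)·o/a.
Tangency: set MRS = p_a/p_o = 10/2.5 = 4.
So (2)·o/a = 4, i.e. o = 2·a.
Substitute into the budget 10·a + 2.5·o = 30: 15·a = 30, so a* = 2.
Then o* = 2·2 = 4.

a* = 2, o* = 4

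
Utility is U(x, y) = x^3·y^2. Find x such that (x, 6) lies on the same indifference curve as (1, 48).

x = 4

U(1, 48) = 2304.
Set U(x, 6) = 2304 and solve.
With y = 6: 6^2 = 36, so x^3 = 2304/36 = 64; taking the cube root, x = 4.
Check: U(4, 6) = 2304.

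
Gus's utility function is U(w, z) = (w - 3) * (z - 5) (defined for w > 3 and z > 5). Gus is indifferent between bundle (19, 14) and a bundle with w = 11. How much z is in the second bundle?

z = 23

U(19, 14) = 144.
Set U(11, z) = 144 and solve.
With w = 11: (11 − 3) = 8, so (z − 5) = 144/8 = 18.
So z = 5 + 18 = 23.
Check: U(11, 23) = 144.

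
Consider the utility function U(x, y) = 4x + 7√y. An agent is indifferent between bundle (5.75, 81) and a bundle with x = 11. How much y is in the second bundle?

y = 36

U(5.75, 81) = 86.
Set U(11, y) = 86 and solve.
With x = 11: 7√y = 86 − 4·11 = 42, so √y = 6 and y = 36.
Check: U(11, 36) = 86.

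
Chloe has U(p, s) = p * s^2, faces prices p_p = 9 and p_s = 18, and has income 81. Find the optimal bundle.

MU_p = s^2 and MU_s = 2·p·s.
MRS = MU_p/MU_s = (1/2)·s/p.
Tangency: set MRS = p_p/p_s = 9/18 = 0.5.
So (1/2)·s/p = 0.5, i.e. s = p.
Substitute into the budget 9·p + 18·s = 81: 27·p = 81, so p* = 3.
Then s* = 3.

p* = 3, s* = 3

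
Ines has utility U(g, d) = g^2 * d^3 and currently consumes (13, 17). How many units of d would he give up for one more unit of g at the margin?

MRS = 34/39

MU_g = 2·g·d^3 and MU_d = 3·g^2·d^2.
MRS = MU_g/MU_d = (2/3)·d/g.
At (13, 17): MRS = 34/39.
So at (13, 17) the consumer would give up 34/39 units of d for one more unit of g.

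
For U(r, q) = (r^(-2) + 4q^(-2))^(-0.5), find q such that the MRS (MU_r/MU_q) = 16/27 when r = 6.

For CES with ρ = -2, MRS = (1/4)·(q/r)^3.
Setting (1/4)·(q/6)^3 = 16/27 gives (q/6)^3 = 64/27, so q/6 = 4/3 and q = 8.

q = 8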